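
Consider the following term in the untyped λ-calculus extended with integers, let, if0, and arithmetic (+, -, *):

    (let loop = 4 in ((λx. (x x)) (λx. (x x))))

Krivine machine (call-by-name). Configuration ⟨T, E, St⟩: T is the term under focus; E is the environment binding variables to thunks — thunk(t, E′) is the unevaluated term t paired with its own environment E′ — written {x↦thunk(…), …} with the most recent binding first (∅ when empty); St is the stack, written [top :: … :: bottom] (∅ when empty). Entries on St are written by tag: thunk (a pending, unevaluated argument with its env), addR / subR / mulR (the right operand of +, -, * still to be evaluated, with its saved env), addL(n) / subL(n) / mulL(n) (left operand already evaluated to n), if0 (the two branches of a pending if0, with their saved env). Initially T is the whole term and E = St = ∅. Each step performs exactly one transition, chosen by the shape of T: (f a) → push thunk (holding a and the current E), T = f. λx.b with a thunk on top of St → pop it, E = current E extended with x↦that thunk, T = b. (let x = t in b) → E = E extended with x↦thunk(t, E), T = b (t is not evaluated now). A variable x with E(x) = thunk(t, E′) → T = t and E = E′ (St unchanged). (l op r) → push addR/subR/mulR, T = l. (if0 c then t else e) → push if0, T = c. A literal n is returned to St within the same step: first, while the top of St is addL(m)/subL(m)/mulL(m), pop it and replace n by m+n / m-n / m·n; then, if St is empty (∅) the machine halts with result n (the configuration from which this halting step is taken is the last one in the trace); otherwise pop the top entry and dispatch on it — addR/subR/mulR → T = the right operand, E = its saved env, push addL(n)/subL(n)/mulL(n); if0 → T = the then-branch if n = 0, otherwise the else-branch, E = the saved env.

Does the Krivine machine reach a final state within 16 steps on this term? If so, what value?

t=0: <T=(let loop = 4 in ((λx. (x x)) (λx. (x x)))), E=∅, St=∅>
t=1: <T=((λx. (x x)) (λx. (x x))), E={loop↦thunk(4, ∅)}, St=∅>
t=2: <T=(λx. (x x)), E={loop↦thunk(4, ∅)}, St=[thunk]>
t=3: <T=(x x), E={x↦thunk((λx. (x x)), {loop↦thunk(4, ∅)}), loop↦thunk(4, ∅)}, St=∅>
t=4: <T=x, E={x↦thunk((λx. (x x)), {loop↦thunk(4, ∅)}), loop↦thunk(4, ∅)}, St=[thunk]>
t=5: <T=(λx. (x x)), E={loop↦thunk(4, ∅)}, St=[thunk]>
t=6: <T=(x x), E={x↦thunk(x, {x↦thunk((λx. (x x)), {loop↦thunk(4, ∅)}), loop↦thunk(4, ∅)}), loop↦thunk(4, ∅)}, St=∅>
t=7: <T=x, E={x↦thunk(x, {x↦thunk((λx. (x x)), {loop↦thunk(4, ∅)}), loop↦thunk(4, ∅)}), loop↦thunk(4, ∅)}, St=[thunk]>
t=8: <T=x, E={x↦thunk((λx. (x x)), {loop↦thunk(4, ∅)}), loop↦thunk(4, ∅)}, St=[thunk]>
t=9: <T=(λx. (x x)), E={loop↦thunk(4, ∅)}, St=[thunk]>
t=10: <T=(x x), E={x↦thunk(x, {x↦thunk(x, {x↦thunk((λx. (x x)), {loop↦thunk(4, ∅)}), loop↦thunk(4, ∅)}), loop↦thunk(4, ∅)}), loop↦thunk(4, ∅)}, St=∅>
t=11: <T=x, E={x↦thunk(x, {x↦thunk(x, {x↦thunk((λx. (x x)), {loop↦thunk(4, ∅)}), loop↦thunk(4, ∅)}), loop↦thunk(4, ∅)}), loop↦thunk(4, ∅)}, St=[thunk]>
t=12: <T=x, E={x↦thunk(x, {x↦thunk((λx. (x x)), {loop↦thunk(4, ∅)}), loop↦thunk(4, ∅)}), loop↦thunk(4, ∅)}, St=[thunk]>
t=13: <T=x, E={x↦thunk((λx. (x x)), {loop↦thunk(4, ∅)}), loop↦thunk(4, ∅)}, St=[thunk]>
t=14: <T=(λx. (x x)), E={loop↦thunk(4, ∅)}, St=[thunk]>
t=15: <T=(x x), E={x↦thunk(x, {x↦thunk(x, {x↦thunk(x, {x↦thunk((λx. (x x)), {loop↦thunk(4, ∅)}), loop↦thunk(4, ∅)}), loop↦thunk(4, ∅)}), loop↦thunk(4, ∅)}), loop↦thunk(4, ∅)}, St=∅>
t=16: <T=x, E={x↦thunk(x, {x↦thunk(x, {x↦thunk(x, {x↦thunk((λx. (x x)), {loop↦thunk(4, ∅)}), loop↦thunk(4, ∅)}), loop↦thunk(4, ∅)}), loop↦thunk(4, ∅)}), loop↦thunk(4, ∅)}, St=[thunk]>
→ 16 transitions taken and the configuration is still not final: no result within 16 steps

Answer: DIVERGES (no final state within 16 steps)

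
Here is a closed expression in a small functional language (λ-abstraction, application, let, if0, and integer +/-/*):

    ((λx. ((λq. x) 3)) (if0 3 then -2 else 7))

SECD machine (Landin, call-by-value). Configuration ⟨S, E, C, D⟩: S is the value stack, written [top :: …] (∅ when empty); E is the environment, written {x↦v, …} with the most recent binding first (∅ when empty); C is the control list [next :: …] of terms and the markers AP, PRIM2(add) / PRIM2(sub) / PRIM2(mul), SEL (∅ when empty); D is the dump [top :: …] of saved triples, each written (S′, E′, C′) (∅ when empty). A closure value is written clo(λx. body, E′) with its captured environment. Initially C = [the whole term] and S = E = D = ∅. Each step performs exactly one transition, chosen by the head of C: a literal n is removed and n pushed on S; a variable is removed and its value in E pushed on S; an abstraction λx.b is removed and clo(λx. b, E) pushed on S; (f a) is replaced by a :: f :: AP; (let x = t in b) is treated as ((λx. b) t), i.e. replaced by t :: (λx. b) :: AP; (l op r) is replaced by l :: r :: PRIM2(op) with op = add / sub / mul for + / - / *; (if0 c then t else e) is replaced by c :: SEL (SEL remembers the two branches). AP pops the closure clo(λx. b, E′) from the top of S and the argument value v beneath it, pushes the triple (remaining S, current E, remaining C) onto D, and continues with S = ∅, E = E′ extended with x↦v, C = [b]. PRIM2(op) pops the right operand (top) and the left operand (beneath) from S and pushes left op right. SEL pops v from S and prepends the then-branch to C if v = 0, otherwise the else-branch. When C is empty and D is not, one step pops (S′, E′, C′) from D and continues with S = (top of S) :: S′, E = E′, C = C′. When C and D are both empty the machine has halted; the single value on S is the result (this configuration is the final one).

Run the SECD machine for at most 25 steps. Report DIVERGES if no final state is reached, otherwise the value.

step 0: ⟨S=∅; E=∅; C=[((λx. ((λq. x) 3)) (if0 3 then -2 else 7))]; D=∅⟩
step 1: ⟨S=∅; E=∅; C=[(if0 3 then -2 else 7) :: (λx. ((λq. x) 3)) :: AP]; D=∅⟩
step 2: ⟨S=∅; E=∅; C=[3 :: SEL :: (λx. ((λq. x) 3)) :: AP]; D=∅⟩
step 3: ⟨S=[3]; E=∅; C=[SEL :: (λx. ((λq. x) 3)) :: AP]; D=∅⟩
step 4: ⟨S=∅; E=∅; C=[7 :: (λx. ((λq. x) 3)) :: AP]; D=∅⟩
step 5: ⟨S=[7]; E=∅; C=[(λx. ((λq. x) 3)) :: AP]; D=∅⟩
step 6: ⟨S=[clo(λx. ((λq. x) 3), ∅) :: 7]; E=∅; C=[AP]; D=∅⟩
step 7: ⟨S=∅; E={x↦7}; C=[((λq. x) 3)]; D=[(∅, ∅, ∅)]⟩
step 8: ⟨S=∅; E={x↦7}; C=[3 :: (λq. x) :: AP]; D=[(∅, ∅, ∅)]⟩
step 9: ⟨S=[3]; E={x↦7}; C=[(λq. x) :: AP]; D=[(∅, ∅, ∅)]⟩
step 10: ⟨S=[clo(λq. x, {x↦7}) :: 3]; E={x↦7}; C=[AP]; D=[(∅, ∅, ∅)]⟩
step 11: ⟨S=∅; E={q↦3, x↦7}; C=[x]; D=[(∅, {x↦7}, ∅) :: (∅, ∅, ∅)]⟩
step 12: ⟨S=[7]; E={q↦3, x↦7}; C=∅; D=[(∅, {x↦7}, ∅) :: (∅, ∅, ∅)]⟩
step 13: ⟨S=[7]; E={x↦7}; C=∅; D=[(∅, ∅, ∅)]⟩
step 14: ⟨S=[7]; E=∅; C=∅; D=∅⟩
→ final value 7

Answer: 7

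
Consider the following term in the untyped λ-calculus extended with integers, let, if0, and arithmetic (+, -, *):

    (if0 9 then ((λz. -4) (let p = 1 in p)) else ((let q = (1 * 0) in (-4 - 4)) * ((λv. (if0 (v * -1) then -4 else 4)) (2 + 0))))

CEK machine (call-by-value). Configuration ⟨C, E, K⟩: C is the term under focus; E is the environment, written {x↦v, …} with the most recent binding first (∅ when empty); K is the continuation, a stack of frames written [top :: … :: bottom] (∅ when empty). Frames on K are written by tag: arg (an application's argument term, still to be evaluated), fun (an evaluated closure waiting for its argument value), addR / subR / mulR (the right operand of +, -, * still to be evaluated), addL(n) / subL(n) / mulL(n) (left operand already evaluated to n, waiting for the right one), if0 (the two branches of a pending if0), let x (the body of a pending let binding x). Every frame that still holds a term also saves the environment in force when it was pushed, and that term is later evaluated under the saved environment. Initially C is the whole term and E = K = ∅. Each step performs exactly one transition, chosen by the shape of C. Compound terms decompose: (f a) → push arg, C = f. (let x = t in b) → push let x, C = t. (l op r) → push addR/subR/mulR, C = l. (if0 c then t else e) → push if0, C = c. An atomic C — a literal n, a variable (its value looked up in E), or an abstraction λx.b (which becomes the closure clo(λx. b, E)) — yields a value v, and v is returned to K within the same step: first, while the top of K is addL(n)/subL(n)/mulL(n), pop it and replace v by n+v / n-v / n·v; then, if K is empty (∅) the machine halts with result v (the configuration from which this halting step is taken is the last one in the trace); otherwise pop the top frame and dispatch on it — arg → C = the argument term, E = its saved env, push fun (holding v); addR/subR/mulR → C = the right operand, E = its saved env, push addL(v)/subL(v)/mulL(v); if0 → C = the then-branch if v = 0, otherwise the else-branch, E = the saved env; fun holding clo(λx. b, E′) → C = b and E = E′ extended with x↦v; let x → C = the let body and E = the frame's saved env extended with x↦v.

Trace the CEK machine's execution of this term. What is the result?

Answer: -32

Derivation:
[0] ⟨C=(if0 9 then ((λz. -4) (let p = 1 in p)) else ((let q = (1 * 0) in (-4 - 4)) * ((λv. (if0 (v * -1) then -4 else 4)) (2 + 0)))); E=∅; K=∅⟩
[1] ⟨C=9; E=∅; K=[if0]⟩
[2] ⟨C=((let q = (1 * 0) in (-4 - 4)) * ((λv. (if0 (v * -1) then -4 else 4)) (2 + 0))); E=∅; K=∅⟩
[3] ⟨C=(let q = (1 * 0) in (-4 - 4)); E=∅; K=[mulR]⟩
[4] ⟨C=(1 * 0); E=∅; K=[let q :: mulR]⟩
[5] ⟨C=1; E=∅; K=[mulR :: let q :: mulR]⟩
[6] ⟨C=0; E=∅; K=[mulL(1) :: let q :: mulR]⟩
[7] ⟨C=(-4 - 4); E={q↦0}; K=[mulR]⟩
[8] ⟨C=-4; E={q↦0}; K=[subR :: mulR]⟩
[9] ⟨C=4; E={q↦0}; K=[subL(-4) :: mulR]⟩
[10] ⟨C=((λv. (if0 (v * -1) then -4 else 4)) (2 + 0)); E=∅; K=[mulL(-8)]⟩
[11] ⟨C=(λv. (if0 (v * -1) then -4 else 4)); E=∅; K=[arg :: mulL(-8)]⟩
[12] ⟨C=(2 + 0); E=∅; K=[fun :: mulL(-8)]⟩
[13] ⟨C=2; E=∅; K=[addR :: fun :: mulL(-8)]⟩
[14] ⟨C=0; E=∅; K=[addL(2) :: fun :: mulL(-8)]⟩
[15] ⟨C=(if0 (v * -1) then -4 else 4); E={v↦2}; K=[mulL(-8)]⟩
[16] ⟨C=(v * -1); E={v↦2}; K=[if0 :: mulL(-8)]⟩
[17] ⟨C=v; E={v↦2}; K=[mulR :: if0 :: mulL(-8)]⟩
[18] ⟨C=-1; E={v↦2}; K=[mulL(2) :: if0 :: mulL(-8)]⟩
[19] ⟨C=4; E={v↦2}; K=[mulL(-8)]⟩
→ final value -32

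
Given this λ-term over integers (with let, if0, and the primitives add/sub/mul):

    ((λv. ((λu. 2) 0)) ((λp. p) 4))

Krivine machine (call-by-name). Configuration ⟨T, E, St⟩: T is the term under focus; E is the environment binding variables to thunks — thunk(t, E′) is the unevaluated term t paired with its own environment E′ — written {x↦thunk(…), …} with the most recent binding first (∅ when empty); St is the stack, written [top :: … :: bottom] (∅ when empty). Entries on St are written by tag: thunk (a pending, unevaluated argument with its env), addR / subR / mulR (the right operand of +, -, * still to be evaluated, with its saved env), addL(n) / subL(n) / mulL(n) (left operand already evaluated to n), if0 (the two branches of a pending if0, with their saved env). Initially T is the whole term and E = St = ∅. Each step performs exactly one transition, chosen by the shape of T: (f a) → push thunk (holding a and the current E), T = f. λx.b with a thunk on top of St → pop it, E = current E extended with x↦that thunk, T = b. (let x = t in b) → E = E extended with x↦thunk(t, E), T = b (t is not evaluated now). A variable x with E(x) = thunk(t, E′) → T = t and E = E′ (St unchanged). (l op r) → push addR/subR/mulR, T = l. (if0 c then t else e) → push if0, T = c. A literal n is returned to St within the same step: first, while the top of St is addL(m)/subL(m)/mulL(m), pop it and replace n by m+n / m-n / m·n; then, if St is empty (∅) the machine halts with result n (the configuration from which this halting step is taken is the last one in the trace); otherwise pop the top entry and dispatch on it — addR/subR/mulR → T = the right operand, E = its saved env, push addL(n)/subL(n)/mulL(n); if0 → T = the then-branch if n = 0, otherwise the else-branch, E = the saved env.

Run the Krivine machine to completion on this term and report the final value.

[0] ⟨T=((λv. ((λu. 2) 0)) ((λp. p) 4)); E=∅; St=∅⟩
[1] ⟨T=(λv. ((λu. 2) 0)); E=∅; St=[thunk]⟩
[2] ⟨T=((λu. 2) 0); E={v↦thunk(((λp. p) 4), ∅)}; St=∅⟩
[3] ⟨T=(λu. 2); E={v↦thunk(((λp. p) 4), ∅)}; St=[thunk]⟩
[4] ⟨T=2; E={u↦thunk(0, {v↦thunk(((λp. p) 4), ∅)}), v↦thunk(((λp. p) 4), ∅)}; St=∅⟩
→ final value 2

Answer: 2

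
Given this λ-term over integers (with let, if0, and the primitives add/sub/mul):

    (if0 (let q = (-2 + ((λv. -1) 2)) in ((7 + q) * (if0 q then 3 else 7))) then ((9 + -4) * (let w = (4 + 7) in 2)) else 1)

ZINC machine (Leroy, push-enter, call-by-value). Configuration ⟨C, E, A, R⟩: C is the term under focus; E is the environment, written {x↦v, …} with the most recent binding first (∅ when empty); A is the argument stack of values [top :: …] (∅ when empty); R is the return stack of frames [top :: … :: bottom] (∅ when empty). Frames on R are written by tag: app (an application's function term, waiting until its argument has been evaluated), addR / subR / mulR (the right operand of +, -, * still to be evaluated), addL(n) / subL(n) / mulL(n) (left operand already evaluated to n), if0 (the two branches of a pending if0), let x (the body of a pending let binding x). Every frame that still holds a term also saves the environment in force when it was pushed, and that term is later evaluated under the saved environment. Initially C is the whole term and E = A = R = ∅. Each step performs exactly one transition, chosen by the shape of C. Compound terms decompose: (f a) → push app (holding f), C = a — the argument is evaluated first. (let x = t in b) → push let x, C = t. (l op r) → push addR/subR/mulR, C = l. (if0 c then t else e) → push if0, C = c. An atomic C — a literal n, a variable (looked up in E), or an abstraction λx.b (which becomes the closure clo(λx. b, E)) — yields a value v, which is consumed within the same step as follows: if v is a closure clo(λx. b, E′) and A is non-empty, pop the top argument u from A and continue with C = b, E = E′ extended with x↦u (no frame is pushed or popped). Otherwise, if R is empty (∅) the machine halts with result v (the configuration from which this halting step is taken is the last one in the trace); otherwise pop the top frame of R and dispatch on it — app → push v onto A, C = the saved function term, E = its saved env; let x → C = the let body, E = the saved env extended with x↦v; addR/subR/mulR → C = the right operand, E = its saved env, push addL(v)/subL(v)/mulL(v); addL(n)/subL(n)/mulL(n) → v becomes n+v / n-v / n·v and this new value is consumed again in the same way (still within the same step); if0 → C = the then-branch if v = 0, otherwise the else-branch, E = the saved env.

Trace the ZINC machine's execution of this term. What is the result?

Answer: 1

Derivation:
t=0: [C=(if0 (let q = (-2 + ((λv. -1) 2)) in ((7 + q) * (if0 q then 3 else 7))) then ((9 + -4) * (let w = (4 + 7) in 2)) else 1) | E=∅ | A=∅ | R=∅]
t=1: [C=(let q = (-2 + ((λv. -1) 2)) in ((7 + q) * (if0 q then 3 else 7))) | E=∅ | A=∅ | R=[if0]]
t=2: [C=(-2 + ((λv. -1) 2)) | E=∅ | A=∅ | R=[let q :: if0]]
t=3: [C=-2 | E=∅ | A=∅ | R=[addR :: let q :: if0]]
t=4: [C=((λv. -1) 2) | E=∅ | A=∅ | R=[addL(-2) :: let q :: if0]]
t=5: [C=2 | E=∅ | A=∅ | R=[app :: addL(-2) :: let q :: if0]]
t=6: [C=(λv. -1) | E=∅ | A=[2] | R=[addL(-2) :: let q :: if0]]
t=7: [C=-1 | E={v↦2} | A=∅ | R=[addL(-2) :: let q :: if0]]
t=8: [C=((7 + q) * (if0 q then 3 else 7)) | E={q↦-3} | A=∅ | R=[if0]]
t=9: [C=(7 + q) | E={q↦-3} | A=∅ | R=[mulR :: if0]]
t=10: [C=7 | E={q↦-3} | A=∅ | R=[addR :: mulR :: if0]]
t=11: [C=q | E={q↦-3} | A=∅ | R=[addL(7) :: mulR :: if0]]
t=12: [C=(if0 q then 3 else 7) | E={q↦-3} | A=∅ | R=[mulL(4) :: if0]]
t=13: [C=q | E={q↦-3} | A=∅ | R=[if0 :: mulL(4) :: if0]]
t=14: [C=7 | E={q↦-3} | A=∅ | R=[mulL(4) :: if0]]
t=15: [C=1 | E=∅ | A=∅ | R=∅]
→ final value 1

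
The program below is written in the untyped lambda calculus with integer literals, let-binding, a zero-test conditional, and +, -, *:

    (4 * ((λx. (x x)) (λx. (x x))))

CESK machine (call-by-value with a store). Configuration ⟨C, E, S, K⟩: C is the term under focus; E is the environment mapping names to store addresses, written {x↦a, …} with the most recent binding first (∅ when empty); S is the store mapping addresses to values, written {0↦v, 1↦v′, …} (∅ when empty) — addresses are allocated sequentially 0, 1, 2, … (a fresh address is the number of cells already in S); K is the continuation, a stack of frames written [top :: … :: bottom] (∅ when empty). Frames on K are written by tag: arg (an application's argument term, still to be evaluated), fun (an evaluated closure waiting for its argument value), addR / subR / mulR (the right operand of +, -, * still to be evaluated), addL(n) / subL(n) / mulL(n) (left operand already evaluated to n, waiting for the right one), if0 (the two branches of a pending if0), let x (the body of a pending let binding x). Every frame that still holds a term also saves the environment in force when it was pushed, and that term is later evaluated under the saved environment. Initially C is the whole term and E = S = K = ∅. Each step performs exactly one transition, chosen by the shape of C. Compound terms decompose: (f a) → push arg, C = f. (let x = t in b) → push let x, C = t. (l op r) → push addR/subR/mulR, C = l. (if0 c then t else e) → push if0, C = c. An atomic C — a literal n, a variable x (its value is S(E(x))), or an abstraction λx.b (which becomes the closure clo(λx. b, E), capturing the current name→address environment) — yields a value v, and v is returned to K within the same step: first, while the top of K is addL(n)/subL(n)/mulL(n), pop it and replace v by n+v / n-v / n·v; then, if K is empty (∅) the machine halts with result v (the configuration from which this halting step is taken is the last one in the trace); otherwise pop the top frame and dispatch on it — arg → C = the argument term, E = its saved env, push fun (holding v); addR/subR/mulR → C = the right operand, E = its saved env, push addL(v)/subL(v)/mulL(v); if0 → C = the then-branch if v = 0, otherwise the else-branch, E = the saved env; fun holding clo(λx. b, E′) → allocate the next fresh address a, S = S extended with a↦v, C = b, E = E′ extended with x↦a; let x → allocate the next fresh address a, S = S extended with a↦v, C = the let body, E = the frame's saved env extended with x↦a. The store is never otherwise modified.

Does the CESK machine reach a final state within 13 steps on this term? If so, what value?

0. ⟨C=(4 * ((λx. (x x)) (λx. (x x)))); E=∅; S=∅; K=∅⟩
1. ⟨C=4; E=∅; S=∅; K=[mulR]⟩
2. ⟨C=((λx. (x x)) (λx. (x x))); E=∅; S=∅; K=[mulL(4)]⟩
3. ⟨C=(λx. (x x)); E=∅; S=∅; K=[arg :: mulL(4)]⟩
4. ⟨C=(λx. (x x)); E=∅; S=∅; K=[fun :: mulL(4)]⟩
5. ⟨C=(x x); E={x↦0}; S={0↦clo(λx. (x x), ∅)}; K=[mulL(4)]⟩
6. ⟨C=x; E={x↦0}; S={0↦clo(λx. (x x), ∅)}; K=[arg :: mulL(4)]⟩
7. ⟨C=x; E={x↦0}; S={0↦clo(λx. (x x), ∅)}; K=[fun :: mulL(4)]⟩
8. ⟨C=(x x); E={x↦1}; S={0↦clo(λx. (x x), ∅), 1↦clo(λx. (x x), ∅)}; K=[mulL(4)]⟩
9. ⟨C=x; E={x↦1}; S={0↦clo(λx. (x x), ∅), 1↦clo(λx. (x x), ∅)}; K=[arg :: mulL(4)]⟩
10. ⟨C=x; E={x↦1}; S={0↦clo(λx. (x x), ∅), 1↦clo(λx. (x x), ∅)}; K=[fun :: mulL(4)]⟩
11. ⟨C=(x x); E={x↦2}; S={0↦clo(λx. (x x), ∅), 1↦clo(λx. (x x), ∅), 2↦clo(λx. (x x), ∅)}; K=[mulL(4)]⟩
12. ⟨C=x; E={x↦2}; S={0↦clo(λx. (x x), ∅), 1↦clo(λx. (x x), ∅), 2↦clo(λx. (x x), ∅)}; K=[arg :: mulL(4)]⟩
13. ⟨C=x; E={x↦2}; S={0↦clo(λx. (x x), ∅), 1↦clo(λx. (x x), ∅), 2↦clo(λx. (x x), ∅)}; K=[fun :: mulL(4)]⟩
→ 13 transitions taken and the configuration is still not final: no result within 13 steps

Answer: DIVERGES (no final state within 13 steps)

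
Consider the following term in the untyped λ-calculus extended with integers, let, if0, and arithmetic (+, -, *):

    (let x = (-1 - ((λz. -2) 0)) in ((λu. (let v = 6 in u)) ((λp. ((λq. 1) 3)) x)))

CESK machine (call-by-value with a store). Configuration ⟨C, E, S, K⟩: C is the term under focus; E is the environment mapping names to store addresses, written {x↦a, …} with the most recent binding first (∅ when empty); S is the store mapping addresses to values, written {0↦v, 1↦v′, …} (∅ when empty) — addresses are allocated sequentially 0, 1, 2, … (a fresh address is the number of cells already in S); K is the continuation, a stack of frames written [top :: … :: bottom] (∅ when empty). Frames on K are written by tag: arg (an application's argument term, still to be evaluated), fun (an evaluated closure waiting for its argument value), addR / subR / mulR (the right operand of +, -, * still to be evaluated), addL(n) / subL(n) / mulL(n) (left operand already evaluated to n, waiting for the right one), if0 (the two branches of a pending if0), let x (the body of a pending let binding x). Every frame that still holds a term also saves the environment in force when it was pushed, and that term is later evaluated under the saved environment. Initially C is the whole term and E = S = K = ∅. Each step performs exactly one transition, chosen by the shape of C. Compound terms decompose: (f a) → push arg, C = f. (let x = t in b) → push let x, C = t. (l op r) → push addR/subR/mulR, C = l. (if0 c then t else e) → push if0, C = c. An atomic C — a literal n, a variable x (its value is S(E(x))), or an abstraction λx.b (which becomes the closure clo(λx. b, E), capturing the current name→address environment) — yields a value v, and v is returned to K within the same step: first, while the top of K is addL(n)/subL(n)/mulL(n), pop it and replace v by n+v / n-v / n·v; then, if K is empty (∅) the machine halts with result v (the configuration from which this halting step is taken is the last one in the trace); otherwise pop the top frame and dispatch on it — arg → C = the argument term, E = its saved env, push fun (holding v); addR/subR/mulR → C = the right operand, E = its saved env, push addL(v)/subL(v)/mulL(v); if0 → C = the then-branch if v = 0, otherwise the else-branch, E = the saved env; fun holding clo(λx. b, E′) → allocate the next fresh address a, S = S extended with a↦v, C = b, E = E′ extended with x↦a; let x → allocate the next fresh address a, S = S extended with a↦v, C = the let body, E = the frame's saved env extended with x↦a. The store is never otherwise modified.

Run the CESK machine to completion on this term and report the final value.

t=0: <C=(let x = (-1 - ((λz. -2) 0)) in ((λu. (let v = 6 in u)) ((λp. ((λq. 1) 3)) x))), E=∅, S=∅, K=∅>
t=1: <C=(-1 - ((λz. -2) 0)), E=∅, S=∅, K=[let x]>
t=2: <C=-1, E=∅, S=∅, K=[subR :: let x]>
t=3: <C=((λz. -2) 0), E=∅, S=∅, K=[subL(-1) :: let x]>
t=4: <C=(λz. -2), E=∅, S=∅, K=[arg :: subL(-1) :: let x]>
t=5: <C=0, E=∅, S=∅, K=[fun :: subL(-1) :: let x]>
t=6: <C=-2, E={z↦0}, S={0↦0}, K=[subL(-1) :: let x]>
t=7: <C=((λu. (let v = 6 in u)) ((λp. ((λq. 1) 3)) x)), E={x↦1}, S={0↦0, 1↦1}, K=∅>
t=8: <C=(λu. (let v = 6 in u)), E={x↦1}, S={0↦0, 1↦1}, K=[arg]>
t=9: <C=((λp. ((λq. 1) 3)) x), E={x↦1}, S={0↦0, 1↦1}, K=[fun]>
t=10: <C=(λp. ((λq. 1) 3)), E={x↦1}, S={0↦0, 1↦1}, K=[arg :: fun]>
t=11: <C=x, E={x↦1}, S={0↦0, 1↦1}, K=[fun :: fun]>
t=12: <C=((λq. 1) 3), E={p↦2, x↦1}, S={0↦0, 1↦1, 2↦1}, K=[fun]>
t=13: <C=(λq. 1), E={p↦2, x↦1}, S={0↦0, 1↦1, 2↦1}, K=[arg :: fun]>
t=14: <C=3, E={p↦2, x↦1}, S={0↦0, 1↦1, 2↦1}, K=[fun :: fun]>
t=15: <C=1, E={q↦3, p↦2, x↦1}, S={0↦0, 1↦1, 2↦1, 3↦3}, K=[fun]>
t=16: <C=(let v = 6 in u), E={u↦4, x↦1}, S={0↦0, 1↦1, 2↦1, 3↦3, 4↦1}, K=∅>
t=17: <C=6, E={u↦4, x↦1}, S={0↦0, 1↦1, 2↦1, 3↦3, 4↦1}, K=[let v]>
t=18: <C=u, E={v↦5, u↦4, x↦1}, S={0↦0, 1↦1, 2↦1, 3↦3, 4↦1, 5↦6}, K=∅>
→ final value 1

Answer: 1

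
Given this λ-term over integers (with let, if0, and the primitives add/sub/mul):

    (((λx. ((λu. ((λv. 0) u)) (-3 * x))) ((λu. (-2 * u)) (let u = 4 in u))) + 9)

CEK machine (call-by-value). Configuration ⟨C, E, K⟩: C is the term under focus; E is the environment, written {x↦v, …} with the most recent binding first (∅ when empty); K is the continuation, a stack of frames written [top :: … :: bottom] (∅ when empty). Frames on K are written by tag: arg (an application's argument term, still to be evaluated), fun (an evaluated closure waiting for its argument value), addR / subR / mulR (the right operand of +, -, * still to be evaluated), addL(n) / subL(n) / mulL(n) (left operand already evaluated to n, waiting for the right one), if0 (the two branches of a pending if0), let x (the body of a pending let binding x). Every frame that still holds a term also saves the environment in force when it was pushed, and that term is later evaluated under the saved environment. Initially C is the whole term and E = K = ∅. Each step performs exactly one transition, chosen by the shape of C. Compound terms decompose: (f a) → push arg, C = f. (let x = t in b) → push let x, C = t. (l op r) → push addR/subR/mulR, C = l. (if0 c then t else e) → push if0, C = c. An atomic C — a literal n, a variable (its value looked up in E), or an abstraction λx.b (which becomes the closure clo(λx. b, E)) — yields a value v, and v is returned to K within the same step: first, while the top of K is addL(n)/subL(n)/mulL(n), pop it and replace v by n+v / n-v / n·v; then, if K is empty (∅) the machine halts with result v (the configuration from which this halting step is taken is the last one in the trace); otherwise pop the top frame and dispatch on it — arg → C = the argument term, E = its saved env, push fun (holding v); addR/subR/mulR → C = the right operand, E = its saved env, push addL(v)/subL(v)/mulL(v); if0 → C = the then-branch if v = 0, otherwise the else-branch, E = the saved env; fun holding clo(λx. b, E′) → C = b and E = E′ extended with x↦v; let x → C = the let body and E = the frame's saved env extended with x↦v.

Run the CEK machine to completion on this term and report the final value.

t=0: <C=(((λx. ((λu. ((λv. 0) u)) (-3 * x))) ((λu. (-2 * u)) (let u = 4 in u))) + 9), E=∅, K=∅>
t=1: <C=((λx. ((λu. ((λv. 0) u)) (-3 * x))) ((λu. (-2 * u)) (let u = 4 in u))), E=∅, K=[addR]>
t=2: <C=(λx. ((λu. ((λv. 0) u)) (-3 * x))), E=∅, K=[arg :: addR]>
t=3: <C=((λu. (-2 * u)) (let u = 4 in u)), E=∅, K=[fun :: addR]>
t=4: <C=(λu. (-2 * u)), E=∅, K=[arg :: fun :: addR]>
t=5: <C=(let u = 4 in u), E=∅, K=[fun :: fun :: addR]>
t=6: <C=4, E=∅, K=[let u :: fun :: fun :: addR]>
t=7: <C=u, E={u↦4}, K=[fun :: fun :: addR]>
t=8: <C=(-2 * u), E={u↦4}, K=[fun :: addR]>
t=9: <C=-2, E={u↦4}, K=[mulR :: fun :: addR]>
t=10: <C=u, E={u↦4}, K=[mulL(-2) :: fun :: addR]>
t=11: <C=((λu. ((λv. 0) u)) (-3 * x)), E={x↦-8}, K=[addR]>
t=12: <C=(λu. ((λv. 0) u)), E={x↦-8}, K=[arg :: addR]>
t=13: <C=(-3 * x), E={x↦-8}, K=[fun :: addR]>
t=14: <C=-3, E={x↦-8}, K=[mulR :: fun :: addR]>
t=15: <C=x, E={x↦-8}, K=[mulL(-3) :: fun :: addR]>
t=16: <C=((λv. 0) u), E={u↦24, x↦-8}, K=[addR]>
t=17: <C=(λv. 0), E={u↦24, x↦-8}, K=[arg :: addR]>
t=18: <C=u, E={u↦24, x↦-8}, K=[fun :: addR]>
t=19: <C=0, E={v↦24, u↦24, x↦-8}, K=[addR]>
t=20: <C=9, E=∅, K=[addL(0)]>
→ final value 9

Answer: 9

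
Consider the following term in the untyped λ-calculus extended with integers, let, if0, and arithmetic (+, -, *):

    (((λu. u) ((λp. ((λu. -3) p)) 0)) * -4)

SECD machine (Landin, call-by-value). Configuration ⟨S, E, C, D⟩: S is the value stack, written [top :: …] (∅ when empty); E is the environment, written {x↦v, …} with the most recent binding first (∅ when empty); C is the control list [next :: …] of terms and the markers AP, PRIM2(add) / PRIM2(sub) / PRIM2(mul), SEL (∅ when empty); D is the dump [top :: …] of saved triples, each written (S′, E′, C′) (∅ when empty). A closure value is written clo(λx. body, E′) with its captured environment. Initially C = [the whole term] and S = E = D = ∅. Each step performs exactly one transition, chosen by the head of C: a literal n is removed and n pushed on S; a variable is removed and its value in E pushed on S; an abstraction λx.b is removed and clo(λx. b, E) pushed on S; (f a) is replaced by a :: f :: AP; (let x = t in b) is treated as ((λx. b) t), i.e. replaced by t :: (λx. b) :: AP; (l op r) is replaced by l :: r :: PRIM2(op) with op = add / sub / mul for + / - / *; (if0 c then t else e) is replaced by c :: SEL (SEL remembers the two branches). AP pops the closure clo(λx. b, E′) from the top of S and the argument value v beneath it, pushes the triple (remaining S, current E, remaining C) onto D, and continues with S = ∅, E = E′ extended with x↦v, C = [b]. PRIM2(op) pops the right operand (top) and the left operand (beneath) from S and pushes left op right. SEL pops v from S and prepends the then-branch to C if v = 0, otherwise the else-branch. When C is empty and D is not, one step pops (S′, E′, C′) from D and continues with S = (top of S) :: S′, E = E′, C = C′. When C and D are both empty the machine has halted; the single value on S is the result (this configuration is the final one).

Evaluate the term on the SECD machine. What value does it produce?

Answer: 12

Machine steps:
step 0: <S=∅, E=∅, C=[(((λu. u) ((λp. ((λu. -3) p)) 0)) * -4)], D=∅>
step 1: <S=∅, E=∅, C=[((λu. u) ((λp. ((λu. -3) p)) 0)) :: -4 :: PRIM2(mul)], D=∅>
step 2: <S=∅, E=∅, C=[((λp. ((λu. -3) p)) 0) :: (λu. u) :: AP :: -4 :: PRIM2(mul)], D=∅>
step 3: <S=∅, E=∅, C=[0 :: (λp. ((λu. -3) p)) :: AP :: (λu. u) :: AP :: -4 :: PRIM2(mul)], D=∅>
step 4: <S=[0], E=∅, C=[(λp. ((λu. -3) p)) :: AP :: (λu. u) :: AP :: -4 :: PRIM2(mul)], D=∅>
step 5: <S=[clo(λp. ((λu. -3) p), ∅) :: 0], E=∅, C=[AP :: (λu. u) :: AP :: -4 :: PRIM2(mul)], D=∅>
step 6: <S=∅, E={p↦0}, C=[((λu. -3) p)], D=[(∅, ∅, [(λu. u) :: AP :: -4 :: PRIM2(mul)])]>
step 7: <S=∅, E={p↦0}, C=[p :: (λu. -3) :: AP], D=[(∅, ∅, [(λu. u) :: AP :: -4 :: PRIM2(mul)])]>
step 8: <S=[0], E={p↦0}, C=[(λu. -3) :: AP], D=[(∅, ∅, [(λu. u) :: AP :: -4 :: PRIM2(mul)])]>
step 9: <S=[clo(λu. -3, {p↦0}) :: 0], E={p↦0}, C=[AP], D=[(∅, ∅, [(λu. u) :: AP :: -4 :: PRIM2(mul)])]>
step 10: <S=∅, E={u↦0, p↦0}, C=[-3], D=[(∅, {p↦0}, ∅) :: (∅, ∅, [(λu. u) :: AP :: -4 :: PRIM2(mul)])]>
step 11: <S=[-3], E={u↦0, p↦0}, C=∅, D=[(∅, {p↦0}, ∅) :: (∅, ∅, [(λu. u) :: AP :: -4 :: PRIM2(mul)])]>
step 12: <S=[-3], E={p↦0}, C=∅, D=[(∅, ∅, [(λu. u) :: AP :: -4 :: PRIM2(mul)])]>
step 13: <S=[-3], E=∅, C=[(λu. u) :: AP :: -4 :: PRIM2(mul)], D=∅>
step 14: <S=[clo(λu. u, ∅) :: -3], E=∅, C=[AP :: -4 :: PRIM2(mul)], D=∅>
step 15: <S=∅, E={u↦-3}, C=[u], D=[(∅, ∅, [-4 :: PRIM2(mul)])]>
step 16: <S=[-3], E={u↦-3}, C=∅, D=[(∅, ∅, [-4 :: PRIM2(mul)])]>
step 17: <S=[-3], E=∅, C=[-4 :: PRIM2(mul)], D=∅>
step 18: <S=[-4 :: -3], E=∅, C=[PRIM2(mul)], D=∅>
step 19: <S=[12], E=∅, C=∅, D=∅>
→ final value 12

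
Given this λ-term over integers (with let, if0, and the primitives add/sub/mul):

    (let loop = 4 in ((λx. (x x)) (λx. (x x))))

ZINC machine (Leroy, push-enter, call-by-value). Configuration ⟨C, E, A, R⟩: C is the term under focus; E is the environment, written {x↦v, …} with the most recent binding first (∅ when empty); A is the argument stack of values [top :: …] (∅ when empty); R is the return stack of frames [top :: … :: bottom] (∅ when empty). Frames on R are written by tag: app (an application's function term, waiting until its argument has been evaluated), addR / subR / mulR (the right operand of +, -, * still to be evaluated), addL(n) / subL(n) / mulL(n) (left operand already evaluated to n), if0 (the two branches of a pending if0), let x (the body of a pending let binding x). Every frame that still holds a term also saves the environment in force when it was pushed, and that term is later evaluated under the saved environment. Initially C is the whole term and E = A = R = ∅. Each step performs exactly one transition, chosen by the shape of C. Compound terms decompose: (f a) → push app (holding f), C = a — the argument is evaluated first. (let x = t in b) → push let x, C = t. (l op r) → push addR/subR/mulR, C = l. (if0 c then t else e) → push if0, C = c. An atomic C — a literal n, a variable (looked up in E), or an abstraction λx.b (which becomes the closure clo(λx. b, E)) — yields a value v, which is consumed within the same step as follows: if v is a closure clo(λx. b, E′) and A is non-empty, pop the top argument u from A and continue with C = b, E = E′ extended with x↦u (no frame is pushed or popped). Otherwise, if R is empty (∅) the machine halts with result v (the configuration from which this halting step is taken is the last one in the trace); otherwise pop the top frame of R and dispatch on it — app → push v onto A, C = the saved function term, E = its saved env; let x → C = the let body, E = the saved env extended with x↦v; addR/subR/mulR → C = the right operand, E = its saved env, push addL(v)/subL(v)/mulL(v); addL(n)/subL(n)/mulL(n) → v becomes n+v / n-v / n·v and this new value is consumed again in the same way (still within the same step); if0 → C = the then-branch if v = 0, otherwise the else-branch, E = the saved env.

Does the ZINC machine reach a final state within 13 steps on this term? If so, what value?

Answer: DIVERGES (no final state within 13 steps)

Machine steps:
t=0: <C=(let loop = 4 in ((λx. (x x)) (λx. (x x)))), E=∅, A=∅, R=∅>
t=1: <C=4, E=∅, A=∅, R=[let loop]>
t=2: <C=((λx. (x x)) (λx. (x x))), E={loop↦4}, A=∅, R=∅>
t=3: <C=(λx. (x x)), E={loop↦4}, A=∅, R=[app]>
t=4: <C=(λx. (x x)), E={loop↦4}, A=[clo(λx. (x x), {loop↦4})], R=∅>
t=5: <C=(x x), E={x↦clo(λx. (x x), {loop↦4}), loop↦4}, A=∅, R=∅>
t=6: <C=x, E={x↦clo(λx. (x x), {loop↦4}), loop↦4}, A=∅, R=[app]>
t=7: <C=x, E={x↦clo(λx. (x x), {loop↦4}), loop↦4}, A=[clo(λx. (x x), {loop↦4})], R=∅>
… configuration repeats with period 3 (steps 5–7 recur indefinitely) …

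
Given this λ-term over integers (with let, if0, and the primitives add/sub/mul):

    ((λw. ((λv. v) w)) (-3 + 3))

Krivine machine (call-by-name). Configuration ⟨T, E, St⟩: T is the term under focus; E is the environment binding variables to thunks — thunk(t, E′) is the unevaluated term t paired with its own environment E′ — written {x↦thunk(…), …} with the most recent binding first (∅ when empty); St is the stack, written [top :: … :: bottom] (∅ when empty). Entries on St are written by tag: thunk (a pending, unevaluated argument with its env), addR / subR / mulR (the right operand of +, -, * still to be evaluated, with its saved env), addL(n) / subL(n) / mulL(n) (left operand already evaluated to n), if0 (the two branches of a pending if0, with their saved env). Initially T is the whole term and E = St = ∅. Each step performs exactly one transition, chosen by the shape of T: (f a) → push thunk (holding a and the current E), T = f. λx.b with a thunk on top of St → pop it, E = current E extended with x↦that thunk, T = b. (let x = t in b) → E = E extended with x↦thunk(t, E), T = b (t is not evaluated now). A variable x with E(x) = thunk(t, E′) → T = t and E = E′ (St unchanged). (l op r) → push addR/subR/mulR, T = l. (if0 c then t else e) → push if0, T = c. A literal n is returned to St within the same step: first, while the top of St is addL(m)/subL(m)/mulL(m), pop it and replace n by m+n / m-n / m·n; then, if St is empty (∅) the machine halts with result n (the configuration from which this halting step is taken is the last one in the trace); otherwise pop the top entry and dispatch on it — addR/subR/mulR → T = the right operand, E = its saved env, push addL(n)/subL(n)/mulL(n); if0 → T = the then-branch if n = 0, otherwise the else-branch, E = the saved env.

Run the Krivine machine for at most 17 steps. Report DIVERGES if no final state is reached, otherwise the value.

[0] [T=((λw. ((λv. v) w)) (-3 + 3)) | E=∅ | St=∅]
[1] [T=(λw. ((λv. v) w)) | E=∅ | St=[thunk]]
[2] [T=((λv. v) w) | E={w↦thunk((-3 + 3), ∅)} | St=∅]
[3] [T=(λv. v) | E={w↦thunk((-3 + 3), ∅)} | St=[thunk]]
[4] [T=v | E={v↦thunk(w, {w↦thunk((-3 + 3), ∅)}), w↦thunk((-3 + 3), ∅)} | St=∅]
[5] [T=w | E={w↦thunk((-3 + 3), ∅)} | St=∅]
[6] [T=(-3 + 3) | E=∅ | St=∅]
[7] [T=-3 | E=∅ | St=[addR]]
[8] [T=3 | E=∅ | St=[addL(-3)]]
→ final value 0

Answer: 0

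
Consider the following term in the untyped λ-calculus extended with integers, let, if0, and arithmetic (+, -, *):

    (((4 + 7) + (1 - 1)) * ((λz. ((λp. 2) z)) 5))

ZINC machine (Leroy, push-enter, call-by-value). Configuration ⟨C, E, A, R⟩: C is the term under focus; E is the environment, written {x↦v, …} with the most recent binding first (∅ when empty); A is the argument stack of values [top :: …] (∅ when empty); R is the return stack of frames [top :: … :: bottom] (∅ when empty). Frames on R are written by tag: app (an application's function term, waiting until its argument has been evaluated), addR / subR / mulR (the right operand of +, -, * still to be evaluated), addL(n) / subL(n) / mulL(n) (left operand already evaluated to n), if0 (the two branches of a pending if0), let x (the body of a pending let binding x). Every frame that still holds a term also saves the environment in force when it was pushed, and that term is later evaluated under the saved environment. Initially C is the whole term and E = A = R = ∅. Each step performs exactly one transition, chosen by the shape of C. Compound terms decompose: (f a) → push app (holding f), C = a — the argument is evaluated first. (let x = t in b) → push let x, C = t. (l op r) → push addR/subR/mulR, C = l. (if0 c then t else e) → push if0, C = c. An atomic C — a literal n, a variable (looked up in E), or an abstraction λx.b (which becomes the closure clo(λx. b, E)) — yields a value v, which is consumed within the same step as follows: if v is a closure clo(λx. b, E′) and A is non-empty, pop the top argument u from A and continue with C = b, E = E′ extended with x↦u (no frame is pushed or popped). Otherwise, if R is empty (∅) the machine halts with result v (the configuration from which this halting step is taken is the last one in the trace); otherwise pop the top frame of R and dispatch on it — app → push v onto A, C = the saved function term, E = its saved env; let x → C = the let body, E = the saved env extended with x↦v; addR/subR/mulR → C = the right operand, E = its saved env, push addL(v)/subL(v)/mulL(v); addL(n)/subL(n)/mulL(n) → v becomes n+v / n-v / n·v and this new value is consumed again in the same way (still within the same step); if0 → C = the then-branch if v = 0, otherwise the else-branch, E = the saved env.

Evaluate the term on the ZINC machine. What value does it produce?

Answer: 22

Derivation:
t=0: [C=(((4 + 7) + (1 - 1)) * ((λz. ((λp. 2) z)) 5)) | E=∅ | A=∅ | R=∅]
t=1: [C=((4 + 7) + (1 - 1)) | E=∅ | A=∅ | R=[mulR]]
t=2: [C=(4 + 7) | E=∅ | A=∅ | R=[addR :: mulR]]
t=3: [C=4 | E=∅ | A=∅ | R=[addR :: addR :: mulR]]
t=4: [C=7 | E=∅ | A=∅ | R=[addL(4) :: addR :: mulR]]
t=5: [C=(1 - 1) | E=∅ | A=∅ | R=[addL(11) :: mulR]]
t=6: [C=1 | E=∅ | A=∅ | R=[subR :: addL(11) :: mulR]]
t=7: [C=1 | E=∅ | A=∅ | R=[subL(1) :: addL(11) :: mulR]]
t=8: [C=((λz. ((λp. 2) z)) 5) | E=∅ | A=∅ | R=[mulL(11)]]
t=9: [C=5 | E=∅ | A=∅ | R=[app :: mulL(11)]]
t=10: [C=(λz. ((λp. 2) z)) | E=∅ | A=[5] | R=[mulL(11)]]
t=11: [C=((λp. 2) z) | E={z↦5} | A=∅ | R=[mulL(11)]]
t=12: [C=z | E={z↦5} | A=∅ | R=[app :: mulL(11)]]
t=13: [C=(λp. 2) | E={z↦5} | A=[5] | R=[mulL(11)]]
t=14: [C=2 | E={p↦5, z↦5} | A=∅ | R=[mulL(11)]]
→ final value 22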